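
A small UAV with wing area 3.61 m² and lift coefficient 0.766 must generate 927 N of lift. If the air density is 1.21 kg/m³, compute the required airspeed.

L = ½ρv²S·CL ⇒ v = √(2L/(ρ·S·CL))
v = √(2 × 927 / (1.21 × 3.61 × 0.766)) = √554.1 = 23.5 m/s

v = 23.5 m/s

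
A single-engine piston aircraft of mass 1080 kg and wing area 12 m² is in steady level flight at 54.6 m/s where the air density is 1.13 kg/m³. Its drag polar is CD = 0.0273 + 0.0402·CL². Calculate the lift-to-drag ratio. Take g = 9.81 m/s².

L/D = 13.7

Level flight ⇒ L = W = m·g = 1080 × 9.81 = 10595 N.
q = ½ρv² = ½ × 1.13 × 54.6² = 1684 Pa.
CL = W/(q·S) = 10595 / (1684 × 12) = 0.5242.
CD = 0.0273 + 0.0402 × 0.5242² = 0.03835.
L/D = CL/CD = 0.5242 / 0.03835 = 13.7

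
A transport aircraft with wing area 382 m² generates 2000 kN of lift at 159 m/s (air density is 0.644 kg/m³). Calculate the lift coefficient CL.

From L = ½ρv²S·CL, rearranging gives CL = 2L/(ρv²S).
CL = 2 × 2×10^6 / (0.644 × 159² × 382) = 0.643

CL = 0.643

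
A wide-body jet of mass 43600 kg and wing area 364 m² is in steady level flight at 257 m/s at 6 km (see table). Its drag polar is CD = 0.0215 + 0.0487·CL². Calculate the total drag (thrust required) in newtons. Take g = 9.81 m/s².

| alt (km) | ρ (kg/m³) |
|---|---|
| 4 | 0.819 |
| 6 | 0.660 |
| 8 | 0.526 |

At 6 km, from the table: ρ = 0.660 kg/m³.
In steady level flight, lift balances weight: W = mg = 43600 × 9.81 = 4.2772×10^5 N.
q = ½ρv² = ½ × 0.66 × 257² = 21800 Pa.
CL = W/(q·S) = 4.2772×10^5 / (21800 × 364) = 0.05391.
CD = 0.0215 + 0.0487 × 0.05391² = 0.02164.
D = q·S·CD = 21800 × 364 × 0.02164 = 1.717×10^5 N

D = 1.72×10^5 N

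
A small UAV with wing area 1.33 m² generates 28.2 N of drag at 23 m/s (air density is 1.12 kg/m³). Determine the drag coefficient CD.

CD = 0.0716

From D = ½ρv²S·CD, rearranging gives CD = 2D/(ρv²S).
CD = 2 × 28.2 / (1.12 × 23² × 1.33) = 0.0716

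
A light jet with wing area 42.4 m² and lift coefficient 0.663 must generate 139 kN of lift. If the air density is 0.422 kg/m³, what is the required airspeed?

L = ½ρv²S·CL ⇒ v = √(2L/(ρ·S·CL))
v = √(2 × 1.39×10^5 / (0.422 × 42.4 × 0.663)) = √23430 = 153 m/s

v = 153 m/s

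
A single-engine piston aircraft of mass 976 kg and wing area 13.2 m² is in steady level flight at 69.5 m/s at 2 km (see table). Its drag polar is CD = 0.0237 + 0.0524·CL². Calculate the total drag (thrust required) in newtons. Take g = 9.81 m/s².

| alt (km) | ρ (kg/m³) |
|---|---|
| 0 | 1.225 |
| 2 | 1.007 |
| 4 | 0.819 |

D = 910 N

At 2 km, from the table: ρ = 1.007 kg/m³.
Weight W = mg = 976 × 9.81 = 9574.6 N; in level flight L = W.
q = ½ρv² = ½ × 1.007 × 69.5² = 2432 Pa.
CL = W/(q·S) = 9574.6 / (2432 × 13.2) = 0.2982.
CD = 0.0237 + 0.0524 × 0.2982² = 0.02836.
D = q·S·CD = 2432 × 13.2 × 0.02836 = 910.5 N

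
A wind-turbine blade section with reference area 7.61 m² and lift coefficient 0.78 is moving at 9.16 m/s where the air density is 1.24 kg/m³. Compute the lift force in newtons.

Dynamic pressure q = ½ρv² = ½ × 1.24 × 9.16² = 52.02 Pa.
L = q·S·CL = 52.02 × 7.61 × 0.78 = 309 N

L = 309 N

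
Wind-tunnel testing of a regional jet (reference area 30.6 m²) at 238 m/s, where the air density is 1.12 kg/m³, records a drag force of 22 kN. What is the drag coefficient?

CD = 0.0227

From D = ½ρv²S·CD, rearranging gives CD = 2D/(ρv²S).
CD = 2 × 22000 / (1.12 × 238² × 30.6) = 0.0227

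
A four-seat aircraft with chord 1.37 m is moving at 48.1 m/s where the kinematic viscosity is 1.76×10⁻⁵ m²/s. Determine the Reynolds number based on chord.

Re = 3.74×10^6

Re = v·c/ν = 48.1 × 1.37 / (1.76×10⁻⁵) = 3.74×10^6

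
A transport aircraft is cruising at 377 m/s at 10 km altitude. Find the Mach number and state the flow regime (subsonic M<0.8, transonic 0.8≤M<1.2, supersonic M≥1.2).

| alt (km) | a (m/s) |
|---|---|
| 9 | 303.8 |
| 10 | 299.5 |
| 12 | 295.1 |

At 10 km, from the table: a = 299.5 m/s.
M = v/a = 377 / 299.5 = 1.26
M = 1.26 → supersonic.

M = 1.26 (supersonic)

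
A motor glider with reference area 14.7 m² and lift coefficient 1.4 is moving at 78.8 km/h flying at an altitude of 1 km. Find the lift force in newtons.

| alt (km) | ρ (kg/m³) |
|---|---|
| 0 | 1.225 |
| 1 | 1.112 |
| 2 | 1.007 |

At 1 km, from the table: ρ = 1.112 kg/m³.
Convert speed: v = 78.8 km/h ÷ 3.6 = 21.89 m/s.
Dynamic pressure q = ½ρv² = ½ × 1.112 × 21.89² = 266.4 Pa.
L = q·S·CL = 266.4 × 14.7 × 1.4 = 5480 N ≈ 5.48 kN

L = 5480 N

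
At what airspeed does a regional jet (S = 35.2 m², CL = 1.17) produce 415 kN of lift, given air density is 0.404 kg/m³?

L = ½ρv²S·CL ⇒ v = √(2L/(ρ·S·CL))
v = √(2 × 4.15×10^5 / (0.404 × 35.2 × 1.17)) = √49880 = 223 m/s

v = 223 m/s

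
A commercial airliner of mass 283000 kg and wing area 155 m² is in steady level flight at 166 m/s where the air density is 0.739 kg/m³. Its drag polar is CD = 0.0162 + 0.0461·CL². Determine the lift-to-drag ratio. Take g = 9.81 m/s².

In steady level flight, lift balances weight: W = mg = 283000 × 9.81 = 2.7762×10^6 N.
q = ½ρv² = ½ × 0.739 × 166² = 10180 Pa.
CL = 2W/(ρv²S) = 2×2.7762×10^6/(0.739×166²×155) = 1.759.
CD = 0.0162 + 0.0461 × 1.759² = 0.1589.
L/D = CL/CD = 1.759 / 0.1589 = 11.1

L/D = 11.1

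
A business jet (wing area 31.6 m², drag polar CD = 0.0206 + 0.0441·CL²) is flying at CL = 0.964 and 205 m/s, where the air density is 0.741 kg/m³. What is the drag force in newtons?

D = 30300 N

CD = 0.0206 + 0.0441 × 0.964² = 0.06158
D = ½ρv²S·CD = ½ × 0.741 × 205² × 31.6 × 0.06158 = 30300 N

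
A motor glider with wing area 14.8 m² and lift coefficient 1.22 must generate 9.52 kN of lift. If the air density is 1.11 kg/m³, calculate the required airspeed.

v = 30.8 m/s

L = ½ρv²S·CL ⇒ v = √(2L/(ρ·S·CL))
v = √(2 × 9520 / (1.11 × 14.8 × 1.22)) = √950 = 30.8 m/s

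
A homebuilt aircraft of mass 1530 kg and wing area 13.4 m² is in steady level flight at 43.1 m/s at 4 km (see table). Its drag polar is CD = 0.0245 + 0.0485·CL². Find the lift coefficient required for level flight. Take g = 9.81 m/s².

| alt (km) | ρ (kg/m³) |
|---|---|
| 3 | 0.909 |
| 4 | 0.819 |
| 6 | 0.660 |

At 4 km, from the table: ρ = 0.819 kg/m³.
In steady level flight, lift balances weight: W = mg = 1530 × 9.81 = 15009 N.
Dynamic pressure q = 0.5 × 0.819 × 43.1² = 760.7 Pa.
Required CL = L/(qS) = 15009/(760.7·13.4) = 1.472.

CL = 1.47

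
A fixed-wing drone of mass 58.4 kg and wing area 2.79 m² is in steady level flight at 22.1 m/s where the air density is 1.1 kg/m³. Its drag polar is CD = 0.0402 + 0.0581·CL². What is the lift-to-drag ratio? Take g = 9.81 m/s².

L/D = 10.3

Level flight ⇒ L = W = m·g = 58.4 × 9.81 = 572.9 N.
q = ½ρv² = ½ × 1.1 × 22.1² = 268.6 Pa.
CL = 2W/(ρv²S) = 2×572.9/(1.1×22.1²×2.79) = 0.7644.
CD = 0.0402 + 0.0581 × 0.7644² = 0.07415.
L/D = CL/CD = 0.7644 / 0.07415 = 10.3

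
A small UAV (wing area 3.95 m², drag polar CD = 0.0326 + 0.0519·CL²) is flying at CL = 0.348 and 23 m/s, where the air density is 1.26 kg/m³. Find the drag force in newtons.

D = 51.2 N

CD = 0.0326 + 0.0519 × 0.348² = 0.03889
D = ½ρv²S·CD = ½ × 1.26 × 23² × 3.95 × 0.03889 = 51.2 N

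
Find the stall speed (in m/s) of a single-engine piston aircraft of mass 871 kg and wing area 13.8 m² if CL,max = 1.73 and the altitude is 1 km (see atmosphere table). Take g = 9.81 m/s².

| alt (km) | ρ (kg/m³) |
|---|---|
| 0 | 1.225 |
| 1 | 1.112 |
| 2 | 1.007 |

At 1 km, from the table: ρ = 1.112 kg/m³.
Stall occurs when L = W at CL,max. W = mg = 871 × 9.81 = 8545 N.
V_stall = √(2W/(ρ·S·CL,max)) = √(2 × 8545 / (1.112 × 13.8 × 1.73))
V_stall = √643.7 = 25.4 m/s

V_stall = 25.4 m/s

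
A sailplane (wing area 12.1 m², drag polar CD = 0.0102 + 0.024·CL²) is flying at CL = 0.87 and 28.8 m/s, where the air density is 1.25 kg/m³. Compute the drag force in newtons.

CD = 0.0102 + 0.024 × 0.87² = 0.02837
D = ½ρv²S·CD = ½ × 1.25 × 28.8² × 12.1 × 0.02837 = 178 N

D = 178 N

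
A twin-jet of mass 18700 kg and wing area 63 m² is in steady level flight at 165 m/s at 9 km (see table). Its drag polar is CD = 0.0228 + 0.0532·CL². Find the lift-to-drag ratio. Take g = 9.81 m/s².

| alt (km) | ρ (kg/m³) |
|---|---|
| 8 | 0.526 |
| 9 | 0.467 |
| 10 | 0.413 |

L/D = 13.5

At 9 km, from the table: ρ = 0.467 kg/m³.
Weight W = mg = 18700 × 9.81 = 1.8345×10^5 N; in level flight L = W.
Dynamic pressure q = 0.5 × 0.467 × 165² = 6357 Pa.
CL = W/(q·S) = 1.8345×10^5 / (6357 × 63) = 0.4581.
CD = 0.0228 + 0.0532 × 0.4581² = 0.03396.
L/D = CL/CD = 0.4581 / 0.03396 = 13.5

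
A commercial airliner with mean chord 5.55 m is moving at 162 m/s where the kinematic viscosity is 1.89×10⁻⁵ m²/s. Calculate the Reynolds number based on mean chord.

Re = 4.76×10^7

Re = v·c/ν = 162 × 5.55 / (1.89×10⁻⁵) = 4.76×10^7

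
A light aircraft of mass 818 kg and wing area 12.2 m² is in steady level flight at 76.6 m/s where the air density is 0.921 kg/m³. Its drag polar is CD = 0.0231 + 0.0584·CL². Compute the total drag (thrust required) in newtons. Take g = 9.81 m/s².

Level flight ⇒ L = W = m·g = 818 × 9.81 = 8024.6 N.
q = ½ρv² = ½ × 0.921 × 76.6² = 2702 Pa.
Required CL = L/(qS) = 8024.6/(2702·12.2) = 0.2434.
CD = 0.0231 + 0.0584 × 0.2434² = 0.02656.
D = q·S·CD = 2702 × 12.2 × 0.02656 = 875.6 N

D = 876 N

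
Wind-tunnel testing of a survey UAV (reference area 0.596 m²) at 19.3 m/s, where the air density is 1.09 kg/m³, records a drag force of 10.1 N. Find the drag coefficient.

From D = ½ρv²S·CD, rearranging gives CD = 2D/(ρv²S).
CD = 2 × 10.1 / (1.09 × 19.3² × 0.596) = 0.0835

CD = 0.0835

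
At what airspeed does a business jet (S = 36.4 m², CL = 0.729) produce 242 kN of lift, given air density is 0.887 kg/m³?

L = ½ρv²S·CL ⇒ v = √(2L/(ρ·S·CL))
v = √(2 × 2.42×10^5 / (0.887 × 36.4 × 0.729)) = √20560 = 143 m/s

v = 143 m/s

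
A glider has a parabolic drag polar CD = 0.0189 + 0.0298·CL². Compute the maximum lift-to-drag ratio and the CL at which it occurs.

(L/D)max = 21.1, at CL = 0.796

For CD = CD0 + K·CL², (L/D)max occurs at CL* = √(CD0/K) and equals 1/(2√(K·CD0)).
(L/D)max = 1/(2√(0.0298 × 0.0189)) = 1/(2 × 0.02373) = 21.1
CL* = √(0.0189/0.0298) = 0.796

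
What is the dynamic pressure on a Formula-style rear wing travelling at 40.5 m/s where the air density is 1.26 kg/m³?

q = 1030 Pa

q = ½ρv² = ½ × 1.26 × 40.5² = 1030 Pa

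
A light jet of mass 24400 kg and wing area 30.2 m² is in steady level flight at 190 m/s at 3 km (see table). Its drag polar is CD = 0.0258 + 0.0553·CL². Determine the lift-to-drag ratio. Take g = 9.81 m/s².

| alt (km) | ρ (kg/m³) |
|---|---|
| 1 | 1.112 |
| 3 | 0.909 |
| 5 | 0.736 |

At 3 km, from the table: ρ = 0.909 kg/m³.
In steady level flight, lift balances weight: W = mg = 24400 × 9.81 = 2.3936×10^5 N.
q = ½ρv² = ½ × 0.909 × 190² = 16410 Pa.
Required CL = L/(qS) = 2.3936×10^5/(16410·30.2) = 0.4831.
CD = 0.0258 + 0.0553 × 0.4831² = 0.0387.
L/D = CL/CD = 0.4831 / 0.0387 = 12.5

L/D = 12.5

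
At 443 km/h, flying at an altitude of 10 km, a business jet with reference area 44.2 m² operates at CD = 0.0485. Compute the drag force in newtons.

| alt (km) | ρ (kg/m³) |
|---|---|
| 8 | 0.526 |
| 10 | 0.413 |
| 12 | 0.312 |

At 10 km, from the table: ρ = 0.413 kg/m³.
Convert speed: v = 443 km/h ÷ 3.6 = 123.1 m/s.
D = ½ρv²S·CD = ½ × 0.413 × 123.1² × 44.2 × 0.0485 = 6700 N ≈ 6.7 kN

D = 6700 N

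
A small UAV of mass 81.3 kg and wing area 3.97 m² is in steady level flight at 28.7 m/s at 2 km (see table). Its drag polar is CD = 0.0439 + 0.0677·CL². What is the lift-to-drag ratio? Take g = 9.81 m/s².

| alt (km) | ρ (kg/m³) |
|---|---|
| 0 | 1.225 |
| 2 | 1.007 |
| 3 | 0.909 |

At 2 km, from the table: ρ = 1.007 kg/m³.
Level flight ⇒ L = W = m·g = 81.3 × 9.81 = 797.55 N.
Dynamic pressure q = 0.5 × 1.007 × 28.7² = 414.7 Pa.
CL = W/(q·S) = 797.55 / (414.7 × 3.97) = 0.4844.
CD = 0.0439 + 0.0677 × 0.4844² = 0.05979.
L/D = CL/CD = 0.4844 / 0.05979 = 8.1

L/D = 8.1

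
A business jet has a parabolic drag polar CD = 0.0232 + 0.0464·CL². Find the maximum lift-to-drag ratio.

(L/D)max = 15.2

For CD = CD0 + K·CL², (L/D)max occurs at CL* = √(CD0/K) and equals 1/(2√(K·CD0)).
(L/D)max = 1/(2√(0.0464 × 0.0232)) = 1/(2 × 0.03281) = 15.2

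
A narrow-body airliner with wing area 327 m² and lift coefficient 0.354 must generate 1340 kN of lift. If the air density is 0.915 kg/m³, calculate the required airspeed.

v = 159 m/s

L = ½ρv²S·CL ⇒ v = √(2L/(ρ·S·CL))
v = √(2 × 1.34×10^6 / (0.915 × 327 × 0.354)) = √25300 = 159 m/s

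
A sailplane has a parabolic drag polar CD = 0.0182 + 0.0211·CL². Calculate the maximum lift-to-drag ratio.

For CD = CD0 + K·CL², (L/D)max occurs at CL* = √(CD0/K) and equals 1/(2√(K·CD0)).
(L/D)max = 1/(2√(0.0211 × 0.0182)) = 1/(2 × 0.0196) = 25.5

(L/D)max = 25.5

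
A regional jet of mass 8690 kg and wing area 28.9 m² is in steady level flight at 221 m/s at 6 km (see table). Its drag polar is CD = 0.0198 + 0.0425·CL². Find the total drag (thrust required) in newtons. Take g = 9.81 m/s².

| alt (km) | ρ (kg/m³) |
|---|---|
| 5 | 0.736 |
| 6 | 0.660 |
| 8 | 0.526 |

At 6 km, from the table: ρ = 0.660 kg/m³.
Level flight ⇒ L = W = m·g = 8690 × 9.81 = 85249 N.
q = ½ρv² = ½ × 0.66 × 221² = 16120 Pa.
CL = 2W/(ρv²S) = 2×85249/(0.66×221²×28.9) = 0.183.
CD = 0.0198 + 0.0425 × 0.183² = 0.02122.
D = q·S·CD = 16120 × 28.9 × 0.02122 = 9886 N

D = 9890 N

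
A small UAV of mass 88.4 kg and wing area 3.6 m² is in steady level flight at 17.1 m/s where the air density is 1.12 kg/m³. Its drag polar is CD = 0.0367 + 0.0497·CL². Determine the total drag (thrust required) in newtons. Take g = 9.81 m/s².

In steady level flight, lift balances weight: W = mg = 88.4 × 9.81 = 867.2 N.
q = ½ρv² = ½ × 1.12 × 17.1² = 163.7 Pa.
CL = W/(q·S) = 867.2 / (163.7 × 3.6) = 1.471.
CD = 0.0367 + 0.0497 × 1.471² = 0.1443.
D = q·S·CD = 163.7 × 3.6 × 0.1443 = 85.04 N

D = 85 N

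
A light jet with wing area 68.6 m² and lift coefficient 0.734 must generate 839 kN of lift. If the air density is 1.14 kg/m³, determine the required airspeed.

v = 171 m/s

L = ½ρv²S·CL ⇒ v = √(2L/(ρ·S·CL))
v = √(2 × 8.39×10^5 / (1.14 × 68.6 × 0.734)) = √29230 = 171 m/s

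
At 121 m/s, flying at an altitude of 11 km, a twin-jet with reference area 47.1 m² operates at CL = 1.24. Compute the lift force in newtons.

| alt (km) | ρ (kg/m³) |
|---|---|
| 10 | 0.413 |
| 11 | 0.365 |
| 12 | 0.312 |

At 11 km, from the table: ρ = 0.365 kg/m³.
L = ½ρv²S·CL = ½ × 0.365 × 121² × 47.1 × 1.24 = 1.56×10^5 N ≈ 156 kN

L = 1.56×10^5 N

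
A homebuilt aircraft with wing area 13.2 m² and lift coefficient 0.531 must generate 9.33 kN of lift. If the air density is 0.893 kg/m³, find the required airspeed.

L = ½ρv²S·CL ⇒ v = √(2L/(ρ·S·CL))
v = √(2 × 9330 / (0.893 × 13.2 × 0.531)) = √2981 = 54.6 m/s

v = 54.6 m/s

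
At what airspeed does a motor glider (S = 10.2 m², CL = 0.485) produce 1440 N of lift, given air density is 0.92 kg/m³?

v = 25.2 m/s

L = ½ρv²S·CL ⇒ v = √(2L/(ρ·S·CL))
v = √(2 × 1440 / (0.92 × 10.2 × 0.485)) = √632.8 = 25.2 m/s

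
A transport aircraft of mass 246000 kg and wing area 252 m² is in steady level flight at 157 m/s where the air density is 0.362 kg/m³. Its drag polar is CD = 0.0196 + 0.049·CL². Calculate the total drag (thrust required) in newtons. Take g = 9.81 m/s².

D = 2.76×10^5 N

In steady level flight, lift balances weight: W = mg = 246000 × 9.81 = 2.4133×10^6 N.
q = ½ρv² = ½ × 0.362 × 157² = 4461 Pa.
CL = 2W/(ρv²S) = 2×2.4133×10^6/(0.362×157²×252) = 2.146.
CD = 0.0196 + 0.049 × 2.146² = 0.2454.
D = q·S·CD = 4461 × 252 × 0.2454 = 2.759×10^5 N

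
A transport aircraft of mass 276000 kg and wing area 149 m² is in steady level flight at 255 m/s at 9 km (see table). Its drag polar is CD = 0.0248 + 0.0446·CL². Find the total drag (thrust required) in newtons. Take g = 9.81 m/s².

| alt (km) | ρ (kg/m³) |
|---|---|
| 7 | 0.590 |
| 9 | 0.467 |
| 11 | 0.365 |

At 9 km, from the table: ρ = 0.467 kg/m³.
Level flight ⇒ L = W = m·g = 276000 × 9.81 = 2.7076×10^6 N.
q = ½ρv² = ½ × 0.467 × 255² = 15180 Pa.
Required CL = L/(qS) = 2.7076×10^6/(15180·149) = 1.197.
CD = 0.0248 + 0.0446 × 1.197² = 0.08868.
D = q·S·CD = 15180 × 149 × 0.08868 = 2.006×10^5 N

D = 2.01×10^5 N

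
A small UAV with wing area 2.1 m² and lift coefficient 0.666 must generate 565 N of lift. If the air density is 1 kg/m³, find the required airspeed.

L = ½ρv²S·CL ⇒ v = √(2L/(ρ·S·CL))
v = √(2 × 565 / (1 × 2.1 × 0.666)) = √808 = 28.4 m/s

v = 28.4 m/s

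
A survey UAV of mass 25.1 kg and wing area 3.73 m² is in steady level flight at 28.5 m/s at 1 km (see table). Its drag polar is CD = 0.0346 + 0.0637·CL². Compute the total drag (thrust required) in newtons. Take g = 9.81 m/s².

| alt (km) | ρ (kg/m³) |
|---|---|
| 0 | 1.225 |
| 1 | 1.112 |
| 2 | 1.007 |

D = 60.6 N

At 1 km, from the table: ρ = 1.112 kg/m³.
Level flight ⇒ L = W = m·g = 25.1 × 9.81 = 246.23 N.
Dynamic pressure q = 0.5 × 1.112 × 28.5² = 451.6 Pa.
Required CL = L/(qS) = 246.23/(451.6·3.73) = 0.1462.
CD = 0.0346 + 0.0637 × 0.1462² = 0.03596.
D = q·S·CD = 451.6 × 3.73 × 0.03596 = 60.58 N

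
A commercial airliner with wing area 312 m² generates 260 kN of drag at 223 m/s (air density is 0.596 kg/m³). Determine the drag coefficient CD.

CD = 0.0562

From D = ½ρv²S·CD, rearranging gives CD = 2D/(ρv²S).
CD = 2 × 2.6×10^5 / (0.596 × 223² × 312) = 0.0562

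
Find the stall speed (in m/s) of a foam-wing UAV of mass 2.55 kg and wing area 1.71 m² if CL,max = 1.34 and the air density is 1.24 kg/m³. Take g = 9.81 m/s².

V_stall = 4.2 m/s

At stall, lift equals weight: L = W = m·g = 2.55 × 9.81 = 25.02 N.
From L = ½ρV²S·CL,max = W: V_stall = √(2W/(ρSCL,max)) = √(2·25.02/(1.24·1.71·1.34))
V_stall = √17.61 = 4.2 m/s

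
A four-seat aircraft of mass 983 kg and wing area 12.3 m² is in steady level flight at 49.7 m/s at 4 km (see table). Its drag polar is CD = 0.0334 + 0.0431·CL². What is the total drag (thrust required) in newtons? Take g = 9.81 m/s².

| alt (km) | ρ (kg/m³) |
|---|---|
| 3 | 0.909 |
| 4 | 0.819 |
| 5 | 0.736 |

D = 738 N

At 4 km, from the table: ρ = 0.819 kg/m³.
In steady level flight, lift balances weight: W = mg = 983 × 9.81 = 9643.2 N.
q = ½ρv² = ½ × 0.819 × 49.7² = 1012 Pa.
CL = 2W/(ρv²S) = 2×9643.2/(0.819×49.7²×12.3) = 0.7751.
CD = 0.0334 + 0.0431 × 0.7751² = 0.05929.
D = q·S·CD = 1012 × 12.3 × 0.05929 = 737.7 N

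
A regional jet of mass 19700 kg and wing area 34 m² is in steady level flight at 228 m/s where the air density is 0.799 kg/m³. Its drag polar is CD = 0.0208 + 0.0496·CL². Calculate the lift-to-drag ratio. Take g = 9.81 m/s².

Weight W = mg = 19700 × 9.81 = 1.9326×10^5 N; in level flight L = W.
q = ½ρv² = ½ × 0.799 × 228² = 20770 Pa.
CL = W/(q·S) = 1.9326×10^5 / (20770 × 34) = 0.2737.
CD = 0.0208 + 0.0496 × 0.2737² = 0.02452.
L/D = CL/CD = 0.2737 / 0.02452 = 11.2

L/D = 11.2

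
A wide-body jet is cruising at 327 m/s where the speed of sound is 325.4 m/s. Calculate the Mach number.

M = 1

M = v/a = 327 / 325.4 = 1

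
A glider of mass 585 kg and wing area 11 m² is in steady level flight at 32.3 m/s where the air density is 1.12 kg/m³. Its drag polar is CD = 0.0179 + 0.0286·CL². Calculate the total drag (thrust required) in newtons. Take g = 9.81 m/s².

Level flight ⇒ L = W = m·g = 585 × 9.81 = 5738.9 N.
Dynamic pressure q = 0.5 × 1.12 × 32.3² = 584.2 Pa.
CL = 2W/(ρv²S) = 2×5738.9/(1.12×32.3²×11) = 0.893.
CD = 0.0179 + 0.0286 × 0.893² = 0.04071.
D = q·S·CD = 584.2 × 11 × 0.04071 = 261.6 N

D = 262 N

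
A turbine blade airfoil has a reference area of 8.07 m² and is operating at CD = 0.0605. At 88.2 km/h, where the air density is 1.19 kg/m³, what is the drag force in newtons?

D = 174 N

Convert speed: v = 88.2 km/h ÷ 3.6 = 24.5 m/s.
Dynamic pressure q = ½ρv² = ½ × 1.19 × 24.5² = 357.1 Pa.
D = q·S·CD = 357.1 × 8.07 × 0.0605 = 174 N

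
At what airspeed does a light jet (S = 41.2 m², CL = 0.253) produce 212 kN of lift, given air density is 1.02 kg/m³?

L = ½ρv²S·CL ⇒ v = √(2L/(ρ·S·CL))
v = √(2 × 2.12×10^5 / (1.02 × 41.2 × 0.253)) = √39880 = 200 m/s

v = 200 m/s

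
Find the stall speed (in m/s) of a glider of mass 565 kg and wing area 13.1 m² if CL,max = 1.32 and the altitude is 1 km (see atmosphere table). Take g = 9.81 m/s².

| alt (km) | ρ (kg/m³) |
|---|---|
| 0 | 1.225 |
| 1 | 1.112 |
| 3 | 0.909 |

At 1 km, from the table: ρ = 1.112 kg/m³.
Weight W = mg = 565 × 9.81 = 5543 N.
V_stall = √(2W/(ρ·S·CL,max)) = √(2 × 5543 / (1.112 × 13.1 × 1.32))
V_stall = √576.5 = 24 m/s

V_stall = 24 m/s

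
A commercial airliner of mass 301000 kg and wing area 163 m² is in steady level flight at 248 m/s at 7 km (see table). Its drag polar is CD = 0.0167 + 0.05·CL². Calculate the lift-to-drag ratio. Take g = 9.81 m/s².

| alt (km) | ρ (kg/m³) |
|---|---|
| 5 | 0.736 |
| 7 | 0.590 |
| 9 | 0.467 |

At 7 km, from the table: ρ = 0.590 kg/m³.
Level flight ⇒ L = W = m·g = 301000 × 9.81 = 2.9528×10^6 N.
Dynamic pressure q = 0.5 × 0.59 × 248² = 18140 Pa.
CL = W/(q·S) = 2.9528×10^6 / (18140 × 163) = 0.9984.
CD = 0.0167 + 0.05 × 0.9984² = 0.06654.
L/D = CL/CD = 0.9984 / 0.06654 = 15

L/D = 15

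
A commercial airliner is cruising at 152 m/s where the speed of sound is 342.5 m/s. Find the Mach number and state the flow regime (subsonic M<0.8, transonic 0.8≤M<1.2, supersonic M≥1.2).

M = v/a = 152 / 342.5 = 0.444
M = 0.444 → subsonic.

M = 0.444 (subsonic)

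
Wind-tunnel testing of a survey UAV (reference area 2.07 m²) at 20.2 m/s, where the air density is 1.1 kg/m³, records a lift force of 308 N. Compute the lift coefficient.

CL = 0.663

From L = ½ρv²S·CL, rearranging gives CL = 2L/(ρv²S).
CL = 2 × 308 / (1.1 × 20.2² × 2.07) = 0.663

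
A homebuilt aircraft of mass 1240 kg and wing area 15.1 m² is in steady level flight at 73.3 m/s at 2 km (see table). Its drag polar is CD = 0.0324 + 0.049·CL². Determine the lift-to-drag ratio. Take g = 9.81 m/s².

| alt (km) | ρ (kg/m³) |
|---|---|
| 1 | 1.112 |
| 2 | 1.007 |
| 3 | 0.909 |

L/D = 8.1

At 2 km, from the table: ρ = 1.007 kg/m³.
Level flight ⇒ L = W = m·g = 1240 × 9.81 = 12164 N.
Dynamic pressure q = 0.5 × 1.007 × 73.3² = 2705 Pa.
CL = W/(q·S) = 12164 / (2705 × 15.1) = 0.2978.
CD = 0.0324 + 0.049 × 0.2978² = 0.03675.
L/D = CL/CD = 0.2978 / 0.03675 = 8.1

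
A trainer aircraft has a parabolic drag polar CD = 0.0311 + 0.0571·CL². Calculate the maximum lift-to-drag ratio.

(L/D)max = 11.9

For CD = CD0 + K·CL², (L/D)max occurs at CL* = √(CD0/K) and equals 1/(2√(K·CD0)).
(L/D)max = 1/(2√(0.0571 × 0.0311)) = 1/(2 × 0.04214) = 11.9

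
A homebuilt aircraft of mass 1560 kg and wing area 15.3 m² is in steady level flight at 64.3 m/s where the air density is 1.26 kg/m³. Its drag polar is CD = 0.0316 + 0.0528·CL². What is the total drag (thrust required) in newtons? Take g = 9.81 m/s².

In steady level flight, lift balances weight: W = mg = 1560 × 9.81 = 15304 N.
Dynamic pressure q = 0.5 × 1.26 × 64.3² = 2605 Pa.
Required CL = L/(qS) = 15304/(2605·15.3) = 0.384.
CD = 0.0316 + 0.0528 × 0.384² = 0.03939.
D = q·S·CD = 2605 × 15.3 × 0.03939 = 1570 N

D = 1570 N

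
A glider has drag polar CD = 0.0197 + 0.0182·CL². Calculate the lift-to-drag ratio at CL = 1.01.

CD = 0.0197 + 0.0182 × 1.01² = 0.03827
L/D = CL/CD = 1.01 / 0.03827 = 26.4

L/D = 26.4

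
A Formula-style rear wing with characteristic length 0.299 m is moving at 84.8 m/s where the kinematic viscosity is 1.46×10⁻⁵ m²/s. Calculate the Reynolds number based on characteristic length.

Re = 1.74×10^6

Re = v·c/ν = 84.8 × 0.299 / (1.46×10⁻⁵) = 1.74×10^6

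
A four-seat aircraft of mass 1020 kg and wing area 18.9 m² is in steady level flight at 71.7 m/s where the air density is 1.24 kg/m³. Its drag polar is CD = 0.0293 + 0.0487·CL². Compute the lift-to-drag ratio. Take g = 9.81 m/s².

Weight W = mg = 1020 × 9.81 = 10006 N; in level flight L = W.
Dynamic pressure q = 0.5 × 1.24 × 71.7² = 3187 Pa.
Required CL = L/(qS) = 10006/(3187·18.9) = 0.1661.
CD = 0.0293 + 0.0487 × 0.1661² = 0.03064.
L/D = CL/CD = 0.1661 / 0.03064 = 5.42

L/D = 5.42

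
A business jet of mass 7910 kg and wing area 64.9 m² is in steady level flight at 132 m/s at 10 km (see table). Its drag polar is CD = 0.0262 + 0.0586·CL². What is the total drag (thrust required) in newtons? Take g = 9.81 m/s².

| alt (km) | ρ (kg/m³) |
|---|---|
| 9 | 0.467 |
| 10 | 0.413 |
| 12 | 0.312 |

D = 7630 N

At 10 km, from the table: ρ = 0.413 kg/m³.
In steady level flight, lift balances weight: W = mg = 7910 × 9.81 = 77597 N.
q = ½ρv² = ½ × 0.413 × 132² = 3598 Pa.
Required CL = L/(qS) = 77597/(3598·64.9) = 0.3323.
CD = 0.0262 + 0.0586 × 0.3323² = 0.03267.
D = q·S·CD = 3598 × 64.9 × 0.03267 = 7629 N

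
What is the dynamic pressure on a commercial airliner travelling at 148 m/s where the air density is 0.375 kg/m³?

q = 4110 Pa

q = ½ρv² = ½ × 0.375 × 148² = 4110 Pa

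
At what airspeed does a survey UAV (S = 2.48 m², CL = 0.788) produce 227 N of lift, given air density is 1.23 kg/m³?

L = ½ρv²S·CL ⇒ v = √(2L/(ρ·S·CL))
v = √(2 × 227 / (1.23 × 2.48 × 0.788)) = √188.9 = 13.7 m/s

v = 13.7 m/s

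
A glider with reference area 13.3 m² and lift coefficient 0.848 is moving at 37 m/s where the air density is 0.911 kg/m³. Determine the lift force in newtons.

L = 7030 N

Dynamic pressure q = ½ρv² = ½ × 0.911 × 37² = 623.6 Pa.
L = q·S·CL = 623.6 × 13.3 × 0.848 = 7030 N ≈ 7.03 kN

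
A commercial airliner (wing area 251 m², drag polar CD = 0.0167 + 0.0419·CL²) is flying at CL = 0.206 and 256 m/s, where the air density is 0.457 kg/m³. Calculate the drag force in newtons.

CD = 0.0167 + 0.0419 × 0.206² = 0.01848
D = ½ρv²S·CD = ½ × 0.457 × 256² × 251 × 0.01848 = 69500 N

D = 69500 N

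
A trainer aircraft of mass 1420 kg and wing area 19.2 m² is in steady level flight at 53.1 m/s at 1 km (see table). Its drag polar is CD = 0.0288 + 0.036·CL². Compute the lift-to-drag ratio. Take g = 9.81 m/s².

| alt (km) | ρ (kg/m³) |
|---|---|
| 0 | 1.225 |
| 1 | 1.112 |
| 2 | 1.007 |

L/D = 12.7

At 1 km, from the table: ρ = 1.112 kg/m³.
In steady level flight, lift balances weight: W = mg = 1420 × 9.81 = 13930 N.
Dynamic pressure q = 0.5 × 1.112 × 53.1² = 1568 Pa.
CL = 2W/(ρv²S) = 2×13930/(1.112×53.1²×19.2) = 0.4628.
CD = 0.0288 + 0.036 × 0.4628² = 0.03651.
L/D = CL/CD = 0.4628 / 0.03651 = 12.7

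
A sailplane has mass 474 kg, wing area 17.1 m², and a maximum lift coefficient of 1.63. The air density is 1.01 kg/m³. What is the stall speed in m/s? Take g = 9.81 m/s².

V_stall = 18.2 m/s

At stall, lift equals weight: L = W = m·g = 474 × 9.81 = 4650 N.
V_stall = √(2W/(ρ·S·CL,max)) = √(2 × 4650 / (1.01 × 17.1 × 1.63))
V_stall = √330.3 = 18.2 m/s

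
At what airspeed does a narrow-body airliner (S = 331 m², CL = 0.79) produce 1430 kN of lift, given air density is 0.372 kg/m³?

L = ½ρv²S·CL ⇒ v = √(2L/(ρ·S·CL))
v = √(2 × 1.43×10^6 / (0.372 × 331 × 0.79)) = √29400 = 171 m/s

v = 171 m/s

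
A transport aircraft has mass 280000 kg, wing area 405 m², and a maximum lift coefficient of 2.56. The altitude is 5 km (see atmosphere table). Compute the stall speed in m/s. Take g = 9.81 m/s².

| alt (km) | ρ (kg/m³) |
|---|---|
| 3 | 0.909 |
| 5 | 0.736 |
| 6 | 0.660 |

At 5 km, from the table: ρ = 0.736 kg/m³.
At stall, lift equals weight: L = W = m·g = 280000 × 9.81 = 2.747×10^6 N.
From L = ½ρV²S·CL,max = W: V_stall = √(2W/(ρSCL,max)) = √(2·2.747×10^6/(0.736·405·2.56))
V_stall = √7199 = 84.8 m/s

V_stall = 84.8 m/s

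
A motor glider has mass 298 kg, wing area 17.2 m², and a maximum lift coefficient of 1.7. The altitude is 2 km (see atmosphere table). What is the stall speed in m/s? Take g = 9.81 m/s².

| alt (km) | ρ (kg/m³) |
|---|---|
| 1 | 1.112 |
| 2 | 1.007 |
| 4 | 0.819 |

V_stall = 14.1 m/s

At 2 km, from the table: ρ = 1.007 kg/m³.
At stall, lift equals weight: L = W = m·g = 298 × 9.81 = 2923 N.
V_stall = √(2W/(ρ·S·CL,max)) = √(2 × 2923 / (1.007 × 17.2 × 1.7))
V_stall = √198.6 = 14.1 m/s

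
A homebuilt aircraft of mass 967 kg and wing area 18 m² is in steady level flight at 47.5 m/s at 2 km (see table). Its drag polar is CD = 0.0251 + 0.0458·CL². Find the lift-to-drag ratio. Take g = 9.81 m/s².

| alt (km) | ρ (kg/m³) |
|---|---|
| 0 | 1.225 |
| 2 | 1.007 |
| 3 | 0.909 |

L/D = 13.3

At 2 km, from the table: ρ = 1.007 kg/m³.
Level flight ⇒ L = W = m·g = 967 × 9.81 = 9486.3 N.
q = ½ρv² = ½ × 1.007 × 47.5² = 1136 Pa.
CL = 2W/(ρv²S) = 2×9486.3/(1.007×47.5²×18) = 0.4639.
CD = 0.0251 + 0.0458 × 0.4639² = 0.03496.
L/D = CL/CD = 0.4639 / 0.03496 = 13.3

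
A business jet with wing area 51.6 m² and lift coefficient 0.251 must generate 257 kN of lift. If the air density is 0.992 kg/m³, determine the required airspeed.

L = ½ρv²S·CL ⇒ v = √(2L/(ρ·S·CL))
v = √(2 × 2.57×10^5 / (0.992 × 51.6 × 0.251)) = √40010 = 200 m/s

v = 200 m/s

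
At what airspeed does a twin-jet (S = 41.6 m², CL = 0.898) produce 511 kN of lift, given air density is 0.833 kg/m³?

L = ½ρv²S·CL ⇒ v = √(2L/(ρ·S·CL))
v = √(2 × 5.11×10^5 / (0.833 × 41.6 × 0.898)) = √32840 = 181 m/s

v = 181 m/s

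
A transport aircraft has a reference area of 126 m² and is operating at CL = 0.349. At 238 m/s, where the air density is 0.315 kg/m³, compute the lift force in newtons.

L = ½ρv²S·CL = ½ × 0.315 × 238² × 126 × 0.349 = 3.92×10^5 N ≈ 392 kN

L = 3.92×10^5 N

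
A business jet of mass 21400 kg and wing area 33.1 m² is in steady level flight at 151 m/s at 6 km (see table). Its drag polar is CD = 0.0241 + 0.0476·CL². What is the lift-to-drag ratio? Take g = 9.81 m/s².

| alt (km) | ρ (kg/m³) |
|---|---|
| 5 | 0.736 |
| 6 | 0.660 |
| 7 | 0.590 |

At 6 km, from the table: ρ = 0.660 kg/m³.
Level flight ⇒ L = W = m·g = 21400 × 9.81 = 2.0993×10^5 N.
q = ½ρv² = ½ × 0.66 × 151² = 7524 Pa.
CL = W/(q·S) = 2.0993×10^5 / (7524 × 33.1) = 0.8429.
CD = 0.0241 + 0.0476 × 0.8429² = 0.05792.
L/D = CL/CD = 0.8429 / 0.05792 = 14.6

L/D = 14.6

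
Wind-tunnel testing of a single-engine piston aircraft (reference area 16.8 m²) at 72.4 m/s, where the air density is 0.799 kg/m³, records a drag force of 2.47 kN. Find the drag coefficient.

From D = ½ρv²S·CD, rearranging gives CD = 2D/(ρv²S).
CD = 2 × 2470 / (0.799 × 72.4² × 16.8) = 0.0702

CD = 0.0702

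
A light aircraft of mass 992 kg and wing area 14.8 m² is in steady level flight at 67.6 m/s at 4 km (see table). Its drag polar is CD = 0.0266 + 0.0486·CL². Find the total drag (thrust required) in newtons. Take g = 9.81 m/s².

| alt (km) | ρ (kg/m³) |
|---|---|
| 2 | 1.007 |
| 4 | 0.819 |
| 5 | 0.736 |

D = 903 N

At 4 km, from the table: ρ = 0.819 kg/m³.
In steady level flight, lift balances weight: W = mg = 992 × 9.81 = 9731.5 N.
q = ½ρv² = ½ × 0.819 × 67.6² = 1871 Pa.
CL = W/(q·S) = 9731.5 / (1871 × 14.8) = 0.3514.
CD = 0.0266 + 0.0486 × 0.3514² = 0.0326.
D = q·S·CD = 1871 × 14.8 × 0.0326 = 902.9 N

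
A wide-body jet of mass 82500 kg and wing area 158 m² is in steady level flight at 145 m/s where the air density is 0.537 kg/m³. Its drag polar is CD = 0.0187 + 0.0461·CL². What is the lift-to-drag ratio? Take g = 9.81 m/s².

L/D = 16

Weight W = mg = 82500 × 9.81 = 8.0932×10^5 N; in level flight L = W.
q = ½ρv² = ½ × 0.537 × 145² = 5645 Pa.
Required CL = L/(qS) = 8.0932×10^5/(5645·158) = 0.9074.
CD = 0.0187 + 0.0461 × 0.9074² = 0.05666.
L/D = CL/CD = 0.9074 / 0.05666 = 16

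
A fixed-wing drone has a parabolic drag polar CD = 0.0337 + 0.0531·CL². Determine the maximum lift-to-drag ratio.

(L/D)max = 11.8

For CD = CD0 + K·CL², (L/D)max occurs at CL* = √(CD0/K) and equals 1/(2√(K·CD0)).
(L/D)max = 1/(2√(0.0531 × 0.0337)) = 1/(2 × 0.0423) = 11.8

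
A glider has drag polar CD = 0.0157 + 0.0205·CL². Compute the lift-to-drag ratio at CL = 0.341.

L/D = 18.9

CD = 0.0157 + 0.0205 × 0.341² = 0.01808
L/D = CL/CD = 0.341 / 0.01808 = 18.9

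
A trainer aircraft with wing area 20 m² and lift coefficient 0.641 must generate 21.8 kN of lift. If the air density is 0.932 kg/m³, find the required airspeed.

L = ½ρv²S·CL ⇒ v = √(2L/(ρ·S·CL))
v = √(2 × 21800 / (0.932 × 20 × 0.641)) = √3649 = 60.4 m/s

v = 60.4 m/s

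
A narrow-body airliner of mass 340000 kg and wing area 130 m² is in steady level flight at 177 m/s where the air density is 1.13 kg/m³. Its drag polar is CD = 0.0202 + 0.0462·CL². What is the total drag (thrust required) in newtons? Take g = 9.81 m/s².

Weight W = mg = 340000 × 9.81 = 3.3354×10^6 N; in level flight L = W.
q = ½ρv² = ½ × 1.13 × 177² = 17700 Pa.
CL = W/(q·S) = 3.3354×10^6 / (17700 × 130) = 1.449.
CD = 0.0202 + 0.0462 × 1.449² = 0.1173.
D = q·S·CD = 17700 × 130 × 0.1173 = 2.698×10^5 N

D = 2.7×10^5 N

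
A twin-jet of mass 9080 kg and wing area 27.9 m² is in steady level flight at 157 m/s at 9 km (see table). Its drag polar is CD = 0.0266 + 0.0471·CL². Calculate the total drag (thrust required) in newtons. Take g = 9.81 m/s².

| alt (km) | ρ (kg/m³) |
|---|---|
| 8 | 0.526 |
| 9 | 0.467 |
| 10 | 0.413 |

D = 6600 N

At 9 km, from the table: ρ = 0.467 kg/m³.
Weight W = mg = 9080 × 9.81 = 89075 N; in level flight L = W.
q = ½ρv² = ½ × 0.467 × 157² = 5756 Pa.
CL = 2W/(ρv²S) = 2×89075/(0.467×157²×27.9) = 0.5547.
CD = 0.0266 + 0.0471 × 0.5547² = 0.04109.
D = q·S·CD = 5756 × 27.9 × 0.04109 = 6599 N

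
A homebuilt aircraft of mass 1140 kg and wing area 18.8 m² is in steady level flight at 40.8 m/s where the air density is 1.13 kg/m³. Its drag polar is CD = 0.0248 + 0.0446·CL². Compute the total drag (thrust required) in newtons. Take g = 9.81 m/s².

Weight W = mg = 1140 × 9.81 = 11183 N; in level flight L = W.
q = ½ρv² = ½ × 1.13 × 40.8² = 940.5 Pa.
Required CL = L/(qS) = 11183/(940.5·18.8) = 0.6325.
CD = 0.0248 + 0.0446 × 0.6325² = 0.04264.
D = q·S·CD = 940.5 × 18.8 × 0.04264 = 754 N

D = 754 N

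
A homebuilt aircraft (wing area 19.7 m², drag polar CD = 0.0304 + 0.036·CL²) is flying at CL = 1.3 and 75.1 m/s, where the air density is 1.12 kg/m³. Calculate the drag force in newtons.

D = 5680 N

CD = 0.0304 + 0.036 × 1.3² = 0.09124
D = ½ρv²S·CD = ½ × 1.12 × 75.1² × 19.7 × 0.09124 = 5680 N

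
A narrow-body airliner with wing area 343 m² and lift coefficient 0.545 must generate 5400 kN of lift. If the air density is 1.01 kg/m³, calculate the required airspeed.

v = 239 m/s

L = ½ρv²S·CL ⇒ v = √(2L/(ρ·S·CL))
v = √(2 × 5.4×10^6 / (1.01 × 343 × 0.545)) = √57200 = 239 m/s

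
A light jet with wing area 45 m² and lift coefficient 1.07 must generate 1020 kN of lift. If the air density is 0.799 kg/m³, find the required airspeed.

v = 230 m/s

L = ½ρv²S·CL ⇒ v = √(2L/(ρ·S·CL))
v = √(2 × 1.02×10^6 / (0.799 × 45 × 1.07)) = √53030 = 230 m/s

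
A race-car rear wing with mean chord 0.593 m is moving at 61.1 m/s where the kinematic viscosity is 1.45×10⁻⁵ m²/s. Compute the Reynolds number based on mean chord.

Re = 2.5×10^6

Re = v·c/ν = 61.1 × 0.593 / (1.45×10⁻⁵) = 2.5×10^6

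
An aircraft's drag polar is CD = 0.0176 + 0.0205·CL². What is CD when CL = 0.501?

CD = 0.0176 + 0.0205 × 0.501² = 0.0176 + 0.005146 = 0.0227

CD = 0.0227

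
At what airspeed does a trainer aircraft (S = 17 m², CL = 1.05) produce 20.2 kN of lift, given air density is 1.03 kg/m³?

v = 46.9 m/s

L = ½ρv²S·CL ⇒ v = √(2L/(ρ·S·CL))
v = √(2 × 20200 / (1.03 × 17 × 1.05)) = √2197 = 46.9 m/s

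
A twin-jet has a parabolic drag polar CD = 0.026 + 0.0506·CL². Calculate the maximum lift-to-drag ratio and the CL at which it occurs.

(L/D)max = 13.8, at CL = 0.717

For CD = CD0 + K·CL², (L/D)max occurs at CL* = √(CD0/K) and equals 1/(2√(K·CD0)).
(L/D)max = 1/(2√(0.0506 × 0.026)) = 1/(2 × 0.03627) = 13.8
CL* = √(0.026/0.0506) = 0.717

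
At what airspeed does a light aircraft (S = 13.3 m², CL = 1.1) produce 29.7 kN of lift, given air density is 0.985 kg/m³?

v = 64.2 m/s

L = ½ρv²S·CL ⇒ v = √(2L/(ρ·S·CL))
v = √(2 × 29700 / (0.985 × 13.3 × 1.1)) = √4122 = 64.2 m/s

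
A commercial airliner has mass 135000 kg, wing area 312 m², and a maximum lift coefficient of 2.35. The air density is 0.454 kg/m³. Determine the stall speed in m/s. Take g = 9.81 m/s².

At stall, lift equals weight: L = W = m·g = 135000 × 9.81 = 1.324×10^6 N.
From L = ½ρV²S·CL,max = W: V_stall = √(2W/(ρSCL,max)) = √(2·1.324×10^6/(0.454·312·2.35))
V_stall = √7957 = 89.2 m/s

V_stall = 89.2 m/s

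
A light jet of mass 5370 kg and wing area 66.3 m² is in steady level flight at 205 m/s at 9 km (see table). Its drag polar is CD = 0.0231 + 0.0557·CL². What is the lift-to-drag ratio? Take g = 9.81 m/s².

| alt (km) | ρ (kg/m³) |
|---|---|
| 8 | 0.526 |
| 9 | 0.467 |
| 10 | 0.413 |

L/D = 3.45

At 9 km, from the table: ρ = 0.467 kg/m³.
In steady level flight, lift balances weight: W = mg = 5370 × 9.81 = 52680 N.
q = ½ρv² = ½ × 0.467 × 205² = 9813 Pa.
CL = W/(q·S) = 52680 / (9813 × 66.3) = 0.08097.
CD = 0.0231 + 0.0557 × 0.08097² = 0.02347.
L/D = CL/CD = 0.08097 / 0.02347 = 3.45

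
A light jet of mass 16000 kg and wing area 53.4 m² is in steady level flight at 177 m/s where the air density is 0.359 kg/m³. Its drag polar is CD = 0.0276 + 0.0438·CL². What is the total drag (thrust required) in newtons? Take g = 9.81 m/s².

D = 11900 N

Level flight ⇒ L = W = m·g = 16000 × 9.81 = 1.5696×10^5 N.
Dynamic pressure q = 0.5 × 0.359 × 177² = 5624 Pa.
CL = 2W/(ρv²S) = 2×1.5696×10^5/(0.359×177²×53.4) = 0.5227.
CD = 0.0276 + 0.0438 × 0.5227² = 0.03957.
D = q·S·CD = 5624 × 53.4 × 0.03957 = 11880 N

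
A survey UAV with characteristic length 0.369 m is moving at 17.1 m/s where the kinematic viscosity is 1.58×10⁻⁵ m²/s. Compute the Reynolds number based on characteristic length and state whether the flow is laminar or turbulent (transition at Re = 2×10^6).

Re = v·c/ν = 17.1 × 0.369 / (1.58×10⁻⁵) = 3.99×10^5
Since 3.99×10^5 < 2×10^6, the flow is laminar.

Re = 3.99×10^5 (laminar)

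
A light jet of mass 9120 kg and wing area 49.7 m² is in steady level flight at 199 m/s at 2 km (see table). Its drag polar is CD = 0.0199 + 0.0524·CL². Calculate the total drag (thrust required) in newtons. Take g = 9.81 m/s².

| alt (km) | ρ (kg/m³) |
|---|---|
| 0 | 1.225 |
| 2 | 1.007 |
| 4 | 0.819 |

D = 20100 N

At 2 km, from the table: ρ = 1.007 kg/m³.
Level flight ⇒ L = W = m·g = 9120 × 9.81 = 89467 N.
Dynamic pressure q = 0.5 × 1.007 × 199² = 19940 Pa.
CL = W/(q·S) = 89467 / (19940 × 49.7) = 0.09028.
CD = 0.0199 + 0.0524 × 0.09028² = 0.02033.
D = q·S·CD = 19940 × 49.7 × 0.02033 = 20140 N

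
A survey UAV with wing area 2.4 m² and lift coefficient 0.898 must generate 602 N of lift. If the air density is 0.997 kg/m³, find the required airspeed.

L = ½ρv²S·CL ⇒ v = √(2L/(ρ·S·CL))
v = √(2 × 602 / (0.997 × 2.4 × 0.898)) = √560.3 = 23.7 m/s

v = 23.7 m/s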